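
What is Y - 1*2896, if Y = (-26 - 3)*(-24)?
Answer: -2200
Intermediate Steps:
Y = 696 (Y = -29*(-24) = 696)
Y - 1*2896 = 696 - 1*2896 = 696 - 2896 = -2200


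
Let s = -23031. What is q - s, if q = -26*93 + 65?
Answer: 20678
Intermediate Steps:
q = -2353 (q = -2418 + 65 = -2353)
q - s = -2353 - 1*(-23031) = -2353 + 23031 = 20678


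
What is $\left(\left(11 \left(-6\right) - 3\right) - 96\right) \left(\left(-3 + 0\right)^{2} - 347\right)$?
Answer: $55770$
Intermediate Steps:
$\left(\left(11 \left(-6\right) - 3\right) - 96\right) \left(\left(-3 + 0\right)^{2} - 347\right) = \left(\left(-66 - 3\right) - 96\right) \left(\left(-3\right)^{2} - 347\right) = \left(-69 - 96\right) \left(9 - 347\right) = \left(-165\right) \left(-338\right) = 55770$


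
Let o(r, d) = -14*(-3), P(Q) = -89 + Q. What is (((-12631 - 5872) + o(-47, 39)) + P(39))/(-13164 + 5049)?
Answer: 18511/8115 ≈ 2.2811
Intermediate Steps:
o(r, d) = 42
(((-12631 - 5872) + o(-47, 39)) + P(39))/(-13164 + 5049) = (((-12631 - 5872) + 42) + (-89 + 39))/(-13164 + 5049) = ((-18503 + 42) - 50)/(-8115) = (-18461 - 50)*(-1/8115) = -18511*(-1/8115) = 18511/8115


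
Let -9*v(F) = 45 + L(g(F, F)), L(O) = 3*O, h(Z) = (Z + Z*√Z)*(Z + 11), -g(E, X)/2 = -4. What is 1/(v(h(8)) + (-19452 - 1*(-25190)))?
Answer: 3/17191 ≈ 0.00017451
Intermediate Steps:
g(E, X) = 8 (g(E, X) = -2*(-4) = 8)
h(Z) = (11 + Z)*(Z + Z^(3/2)) (h(Z) = (Z + Z^(3/2))*(11 + Z) = (11 + Z)*(Z + Z^(3/2)))
v(F) = -23/3 (v(F) = -(45 + 3*8)/9 = -(45 + 24)/9 = -⅑*69 = -23/3)
1/(v(h(8)) + (-19452 - 1*(-25190))) = 1/(-23/3 + (-19452 - 1*(-25190))) = 1/(-23/3 + (-19452 + 25190)) = 1/(-23/3 + 5738) = 1/(17191/3) = 3/17191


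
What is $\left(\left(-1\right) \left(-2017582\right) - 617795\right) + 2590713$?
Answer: $3990500$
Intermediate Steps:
$\left(\left(-1\right) \left(-2017582\right) - 617795\right) + 2590713 = \left(2017582 - 617795\right) + 2590713 = 1399787 + 2590713 = 3990500$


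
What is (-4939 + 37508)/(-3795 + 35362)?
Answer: 32569/31567 ≈ 1.0317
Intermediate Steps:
(-4939 + 37508)/(-3795 + 35362) = 32569/31567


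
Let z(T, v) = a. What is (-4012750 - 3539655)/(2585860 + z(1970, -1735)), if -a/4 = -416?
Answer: -7552405/2587524 ≈ -2.9188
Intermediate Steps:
a = 1664 (a = -4*(-416) = 1664)
z(T, v) = 1664
(-4012750 - 3539655)/(2585860 + z(1970, -1735)) = (-4012750 - 3539655)/(2585860 + 1664) = -7552405/2587524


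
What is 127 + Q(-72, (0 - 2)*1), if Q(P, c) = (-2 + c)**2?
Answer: 143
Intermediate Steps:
127 + Q(-72, (0 - 2)*1) = 127 + (-2 + (0 - 2)*1)**2 = 127 + (-2 - 2*1)**2 = 127 + (-2 - 2)**2 = 127 + (-4)**2 = 127 + 16 = 143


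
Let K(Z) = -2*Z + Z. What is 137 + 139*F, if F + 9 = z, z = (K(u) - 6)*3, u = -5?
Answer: -1531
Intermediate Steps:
K(Z) = -Z
z = -3 (z = (-1*(-5) - 6)*3 = (5 - 6)*3 = -1*3 = -3)
F = -12 (F = -9 - 3 = -12)
137 + 139*F = 137 + 139*(-12) = 137 - 1668 = -1531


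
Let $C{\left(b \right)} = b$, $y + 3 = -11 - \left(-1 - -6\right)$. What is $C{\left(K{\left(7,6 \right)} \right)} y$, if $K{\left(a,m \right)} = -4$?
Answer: $76$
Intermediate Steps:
$y = -19$ ($y = -3 - \left(10 + 6\right) = -3 - 16 = -19$)
$C{\left(K{\left(7,6 \right)} \right)} y = \left(-4\right) \left(-19\right) = 76$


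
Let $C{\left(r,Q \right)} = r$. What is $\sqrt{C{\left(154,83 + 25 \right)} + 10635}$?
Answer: $\sqrt{10789} \approx 103.87$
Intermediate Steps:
$\sqrt{C{\left(154,83 + 25 \right)} + 10635} = \sqrt{154 + 10635} = \sqrt{10789}$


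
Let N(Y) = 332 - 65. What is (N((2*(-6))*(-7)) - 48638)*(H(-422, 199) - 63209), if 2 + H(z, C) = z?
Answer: 3077991843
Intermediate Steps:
H(z, C) = -2 + z
N(Y) = 267
(N((2*(-6))*(-7)) - 48638)*(H(-422, 199) - 63209) = (267 - 48638)*((-2 - 422) - 63209) = -48371*(-424 - 63209) = -48371*(-63633) = 3077991843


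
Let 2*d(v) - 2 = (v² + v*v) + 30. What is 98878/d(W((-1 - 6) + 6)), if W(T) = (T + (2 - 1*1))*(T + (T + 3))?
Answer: 49439/8 ≈ 6179.9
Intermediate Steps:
W(T) = (1 + T)*(3 + 2*T) (W(T) = (T + (2 - 1))*(T + (3 + T)) = (T + 1)*(3 + 2*T) = (1 + T)*(3 + 2*T))
d(v) = 16 + v² (d(v) = 1 + ((v² + v*v) + 30)/2 = 1 + ((v² + v²) + 30)/2 = 1 + (2*v² + 30)/2 = 1 + (30 + 2*v²)/2 = 1 + (15 + v²) = 16 + v²)
98878/d(W((-1 - 6) + 6)) = 98878/(16 + (3 + 2*((-1 - 6) + 6)² + 5*((-1 - 6) + 6))²) = 98878/(16 + (3 + 2*(-7 + 6)² + 5*(-7 + 6))²) = 98878/(16 + (3 + 2*(-1)² + 5*(-1))²) = 98878/(16 + (3 + 2*1 - 5)²) = 98878/(16 + (3 + 2 - 5)²) = 98878/(16 + 0²) = 98878/(16 + 0) = 98878/16 = 98878*(1/16) = 49439/8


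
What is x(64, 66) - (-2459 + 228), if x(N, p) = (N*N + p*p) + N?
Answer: 10747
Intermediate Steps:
x(N, p) = N + N² + p² (x(N, p) = (N² + p²) + N = N + N² + p²)
x(64, 66) - (-2459 + 228) = (64 + 64² + 66²) - (-2459 + 228) = (64 + 4096 + 4356) - 1*(-2231) = 8516 + 2231 = 10747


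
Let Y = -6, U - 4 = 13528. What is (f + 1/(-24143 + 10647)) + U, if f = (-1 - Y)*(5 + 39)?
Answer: 185596991/13496 ≈ 13752.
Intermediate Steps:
U = 13532 (U = 4 + 13528 = 13532)
f = 220 (f = (-1 - 1*(-6))*(5 + 39) = (-1 + 6)*44 = 5*44 = 220)
(f + 1/(-24143 + 10647)) + U = (220 + 1/(-24143 + 10647)) + 13532 = (220 + 1/(-13496)) + 13532 = (220 - 1/13496) + 13532 = 2969119/13496 + 13532 = 185596991/13496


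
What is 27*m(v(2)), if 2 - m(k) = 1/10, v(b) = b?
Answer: 513/10 ≈ 51.300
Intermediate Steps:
m(k) = 19/10 (m(k) = 2 - 1/10 = 2 - 1*⅒ = 2 - ⅒ = 19/10)
27*m(v(2)) = 27*(19/10) = 513/10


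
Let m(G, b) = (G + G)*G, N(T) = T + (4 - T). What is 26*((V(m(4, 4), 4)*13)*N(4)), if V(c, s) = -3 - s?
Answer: -9464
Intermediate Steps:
N(T) = 4
m(G, b) = 2*G² (m(G, b) = (2*G)*G = 2*G²)
26*((V(m(4, 4), 4)*13)*N(4)) = 26*(((-3 - 1*4)*13)*4) = 26*(((-3 - 4)*13)*4) = 26*(-7*13*4) = 26*(-91*4) = 26*(-364) = -9464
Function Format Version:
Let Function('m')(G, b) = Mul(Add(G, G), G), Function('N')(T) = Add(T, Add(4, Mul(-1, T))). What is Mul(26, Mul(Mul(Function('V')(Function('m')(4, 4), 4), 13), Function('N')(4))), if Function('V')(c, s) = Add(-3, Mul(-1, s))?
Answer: -9464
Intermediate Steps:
Function('N')(T) = 4
Function('m')(G, b) = Mul(2, Pow(G, 2)) (Function('m')(G, b) = Mul(Mul(2, G), G) = Mul(2, Pow(G, 2)))
Mul(26, Mul(Mul(Function('V')(Function('m')(4, 4), 4), 13), Function('N')(4))) = Mul(26, Mul(Mul(Add(-3, Mul(-1, 4)), 13), 4)) = Mul(26, Mul(Mul(Add(-3, -4), 13), 4)) = Mul(26, Mul(Mul(-7, 13), 4)) = Mul(26, Mul(-91, 4)) = Mul(26, -364) = -9464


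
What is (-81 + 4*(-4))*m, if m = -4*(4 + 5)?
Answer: 3492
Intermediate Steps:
m = -36 (m = -4*9 = -36)
(-81 + 4*(-4))*m = (-81 + 4*(-4))*(-36) = (-81 - 16)*(-36) = -97*(-36) = 3492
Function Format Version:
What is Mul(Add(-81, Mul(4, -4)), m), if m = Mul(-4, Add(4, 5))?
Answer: 3492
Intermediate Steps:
m = -36 (m = Mul(-4, 9) = -36)
Mul(Add(-81, Mul(4, -4)), m) = Mul(Add(-81, Mul(4, -4)), -36) = Mul(Add(-81, -16), -36) = Mul(-97, -36) = 3492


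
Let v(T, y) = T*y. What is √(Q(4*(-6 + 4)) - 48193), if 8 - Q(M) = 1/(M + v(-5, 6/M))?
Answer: I*√13925397/17 ≈ 219.51*I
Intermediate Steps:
Q(M) = 8 - 1/(M - 30/M)
√(Q(4*(-6 + 4)) - 48193) = √((-240 + (4*(-6 + 4))*(-1 + 8*(4*(-6 + 4))))/(-30 + (4*(-6 + 4))²) - 48193) = √((-240 + (4*(-2))*(-1 + 8*(4*(-2))))/(-30 + (4*(-2))²) - 48193) = √((-240 - 8*(-1 + 8*(-8)))/(-30 + (-8)²) - 48193) = √((-240 - 8*(-1 - 64))/(-30 + 64) - 48193) = √((-240 - 8*(-65))/34 - 48193) = √((-240 + 520)/34 - 48193) = √((1/34)*280 - 48193) = √(140/17 - 48193) = √(-819141/17) = I*√13925397/17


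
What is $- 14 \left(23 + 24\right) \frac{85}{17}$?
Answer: $-3290$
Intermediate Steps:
$- 14 \left(23 + 24\right) \frac{85}{17} = \left(-14\right) 47 \cdot 85 \cdot \frac{1}{17} = \left(-658\right) 5 = -3290$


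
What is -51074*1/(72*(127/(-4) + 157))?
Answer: -25537/4509 ≈ -5.6636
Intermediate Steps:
-51074*1/(72*(127/(-4) + 157)) = -51074*1/(72*(127*(-¼) + 157)) = -51074*1/(72*(-127/4 + 157)) = -51074/(72*(501/4)) = -51074/9018 = -51074*1/9018 = -25537/4509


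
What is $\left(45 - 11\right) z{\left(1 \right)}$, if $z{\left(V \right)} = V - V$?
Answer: $0$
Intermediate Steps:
$z{\left(V \right)} = 0$
$\left(45 - 11\right) z{\left(1 \right)} = \left(45 - 11\right) 0 = 34 \cdot 0 = 0$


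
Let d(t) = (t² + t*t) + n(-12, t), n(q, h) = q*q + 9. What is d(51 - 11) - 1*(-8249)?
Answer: 11602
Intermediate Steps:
n(q, h) = 9 + q² (n(q, h) = q² + 9 = 9 + q²)
d(t) = 153 + 2*t² (d(t) = (t² + t*t) + (9 + (-12)²) = (t² + t²) + (9 + 144) = 2*t² + 153 = 153 + 2*t²)
d(51 - 11) - 1*(-8249) = (153 + 2*(51 - 11)²) - 1*(-8249) = (153 + 2*40²) + 8249 = (153 + 2*1600) + 8249 = (153 + 3200) + 8249 = 3353 + 8249 = 11602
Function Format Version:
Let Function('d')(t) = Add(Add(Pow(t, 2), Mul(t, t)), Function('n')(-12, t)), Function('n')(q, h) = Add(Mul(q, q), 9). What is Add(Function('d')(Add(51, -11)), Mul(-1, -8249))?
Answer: 11602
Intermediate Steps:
Function('n')(q, h) = Add(9, Pow(q, 2)) (Function('n')(q, h) = Add(Pow(q, 2), 9) = Add(9, Pow(q, 2)))
Function('d')(t) = Add(153, Mul(2, Pow(t, 2))) (Function('d')(t) = Add(Add(Pow(t, 2), Mul(t, t)), Add(9, Pow(-12, 2))) = Add(Add(Pow(t, 2), Pow(t, 2)), Add(9, 144)) = Add(Mul(2, Pow(t, 2)), 153) = Add(153, Mul(2, Pow(t, 2))))
Add(Function('d')(Add(51, -11)), Mul(-1, -8249)) = Add(Add(153, Mul(2, Pow(Add(51, -11), 2))), Mul(-1, -8249)) = Add(Add(153, Mul(2, Pow(40, 2))), 8249) = Add(Add(153, Mul(2, 1600)), 8249) = Add(Add(153, 3200), 8249) = Add(3353, 8249) = 11602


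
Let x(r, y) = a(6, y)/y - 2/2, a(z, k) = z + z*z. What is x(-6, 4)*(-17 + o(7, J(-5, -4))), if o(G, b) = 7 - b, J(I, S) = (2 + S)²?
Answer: -133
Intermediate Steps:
a(z, k) = z + z²
x(r, y) = -1 + 42/y (x(r, y) = (6*(1 + 6))/y - 2/2 = (6*7)/y - 2*½ = 42/y - 1 = -1 + 42/y)
x(-6, 4)*(-17 + o(7, J(-5, -4))) = ((42 - 1*4)/4)*(-17 + (7 - (2 - 4)²)) = ((42 - 4)/4)*(-17 + (7 - 1*(-2)²)) = ((¼)*38)*(-17 + (7 - 1*4)) = 19*(-17 + (7 - 4))/2 = 19*(-17 + 3)/2 = (19/2)*(-14) = -133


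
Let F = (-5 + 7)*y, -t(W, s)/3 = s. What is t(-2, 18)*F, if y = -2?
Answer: 216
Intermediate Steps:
t(W, s) = -3*s
F = -4 (F = (-5 + 7)*(-2) = 2*(-2) = -4)
t(-2, 18)*F = -3*18*(-4) = -54*(-4) = 216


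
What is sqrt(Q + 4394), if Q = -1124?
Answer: sqrt(3270) ≈ 57.184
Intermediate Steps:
sqrt(Q + 4394) = sqrt(-1124 + 4394) = sqrt(3270)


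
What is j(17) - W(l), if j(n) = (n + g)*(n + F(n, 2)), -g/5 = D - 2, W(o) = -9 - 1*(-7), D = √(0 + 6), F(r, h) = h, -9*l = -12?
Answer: 515 - 95*√6 ≈ 282.30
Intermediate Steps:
l = 4/3 (l = -⅑*(-12) = 4/3 ≈ 1.3333)
D = √6 ≈ 2.4495
W(o) = -2 (W(o) = -9 + 7 = -2)
g = 10 - 5*√6 (g = -5*(√6 - 2) = -5*(-2 + √6) = 10 - 5*√6 ≈ -2.2474)
j(n) = (2 + n)*(10 + n - 5*√6) (j(n) = (n + (10 - 5*√6))*(n + 2) = (10 + n - 5*√6)*(2 + n) = (2 + n)*(10 + n - 5*√6))
j(17) - W(l) = (20 + 17² - 10*√6 + 12*17 - 5*17*√6) - 1*(-2) = (20 + 289 - 10*√6 + 204 - 85*√6) + 2 = (513 - 95*√6) + 2 = 515 - 95*√6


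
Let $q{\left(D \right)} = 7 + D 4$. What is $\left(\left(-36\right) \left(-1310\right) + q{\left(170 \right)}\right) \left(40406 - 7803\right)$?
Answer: $1559955741$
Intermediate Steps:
$q{\left(D \right)} = 7 + 4 D$
$\left(\left(-36\right) \left(-1310\right) + q{\left(170 \right)}\right) \left(40406 - 7803\right) = \left(\left(-36\right) \left(-1310\right) + \left(7 + 4 \cdot 170\right)\right) \left(40406 - 7803\right) = \left(47160 + \left(7 + 680\right)\right) 32603 = \left(47160 + 687\right) 32603 = 47847 \cdot 32603 = 1559955741$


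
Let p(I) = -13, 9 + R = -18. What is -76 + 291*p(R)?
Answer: -3859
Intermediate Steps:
R = -27 (R = -9 - 18 = -27)
-76 + 291*p(R) = -76 + 291*(-13) = -76 - 3783 = -3859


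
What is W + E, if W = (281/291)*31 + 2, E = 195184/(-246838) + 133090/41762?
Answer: 25746056859400/749939632449 ≈ 34.331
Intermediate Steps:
E = 6175098803/2577112139 (E = 195184*(-1/246838) + 133090*(1/41762) = -97592/123419 + 66545/20881 = 6175098803/2577112139 ≈ 2.3961)
W = 9293/291 (W = (281*(1/291))*31 + 2 = (281/291)*31 + 2 = 8711/291 + 2 = 9293/291 ≈ 31.935)
W + E = 9293/291 + 6175098803/2577112139 = 25746056859400/749939632449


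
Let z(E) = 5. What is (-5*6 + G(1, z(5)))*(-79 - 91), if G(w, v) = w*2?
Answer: 4760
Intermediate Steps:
G(w, v) = 2*w
(-5*6 + G(1, z(5)))*(-79 - 91) = (-5*6 + 2*1)*(-79 - 91) = (-30 + 2)*(-170) = -28*(-170) = 4760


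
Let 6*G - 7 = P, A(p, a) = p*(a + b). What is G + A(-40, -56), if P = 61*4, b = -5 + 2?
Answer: 14411/6 ≈ 2401.8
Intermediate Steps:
b = -3
A(p, a) = p*(-3 + a) (A(p, a) = p*(a - 3) = p*(-3 + a))
P = 244
G = 251/6 (G = 7/6 + (⅙)*244 = 7/6 + 122/3 = 251/6 ≈ 41.833)
G + A(-40, -56) = 251/6 - 40*(-3 - 56) = 251/6 - 40*(-59) = 251/6 + 2360 = 14411/6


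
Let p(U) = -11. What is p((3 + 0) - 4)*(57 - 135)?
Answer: 858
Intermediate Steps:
p((3 + 0) - 4)*(57 - 135) = -11*(57 - 135) = -11*(-78) = 858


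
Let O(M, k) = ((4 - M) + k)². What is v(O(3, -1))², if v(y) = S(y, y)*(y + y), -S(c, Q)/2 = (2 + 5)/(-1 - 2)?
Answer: 0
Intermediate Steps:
S(c, Q) = 14/3 (S(c, Q) = -2*(2 + 5)/(-1 - 2) = -14/(-3) = -14*(-1)/3 = -2*(-7/3) = 14/3)
O(M, k) = (4 + k - M)²
v(y) = 28*y/3 (v(y) = 14*(y + y)/3 = 14*(2*y)/3 = 28*y/3)
v(O(3, -1))² = (28*(4 - 1 - 1*3)²/3)² = (28*(4 - 1 - 3)²/3)² = ((28/3)*0²)² = ((28/3)*0)² = 0² = 0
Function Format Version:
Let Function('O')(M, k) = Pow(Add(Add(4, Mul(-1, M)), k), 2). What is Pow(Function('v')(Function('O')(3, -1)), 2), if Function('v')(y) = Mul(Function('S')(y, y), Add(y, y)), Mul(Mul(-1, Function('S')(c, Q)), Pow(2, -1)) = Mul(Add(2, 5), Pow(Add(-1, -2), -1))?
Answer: 0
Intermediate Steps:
Function('S')(c, Q) = Rational(14, 3) (Function('S')(c, Q) = Mul(-2, Mul(Add(2, 5), Pow(Add(-1, -2), -1))) = Mul(-2, Mul(7, Pow(-3, -1))) = Mul(-2, Mul(7, Rational(-1, 3))) = Mul(-2, Rational(-7, 3)) = Rational(14, 3))
Function('O')(M, k) = Pow(Add(4, k, Mul(-1, M)), 2)
Function('v')(y) = Mul(Rational(28, 3), y) (Function('v')(y) = Mul(Rational(14, 3), Add(y, y)) = Mul(Rational(14, 3), Mul(2, y)) = Mul(Rational(28, 3), y))
Pow(Function('v')(Function('O')(3, -1)), 2) = Pow(Mul(Rational(28, 3), Pow(Add(4, -1, Mul(-1, 3)), 2)), 2) = Pow(Mul(Rational(28, 3), Pow(Add(4, -1, -3), 2)), 2) = Pow(Mul(Rational(28, 3), Pow(0, 2)), 2) = Pow(Mul(Rational(28, 3), 0), 2) = Pow(0, 2) = 0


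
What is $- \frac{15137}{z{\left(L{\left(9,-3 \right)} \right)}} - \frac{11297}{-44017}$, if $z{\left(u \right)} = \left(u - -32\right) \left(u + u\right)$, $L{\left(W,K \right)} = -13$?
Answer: $\frac{671866047}{21744398} \approx 30.898$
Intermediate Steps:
$z{\left(u \right)} = 2 u \left(32 + u\right)$ ($z{\left(u \right)} = \left(u + 32\right) 2 u = \left(32 + u\right) 2 u = 2 u \left(32 + u\right)$)
$- \frac{15137}{z{\left(L{\left(9,-3 \right)} \right)}} - \frac{11297}{-44017} = - \frac{15137}{2 \left(-13\right) \left(32 - 13\right)} - \frac{11297}{-44017} = - \frac{15137}{2 \left(-13\right) 19} - - \frac{11297}{44017} = - \frac{15137}{-494} + \frac{11297}{44017} = \left(-15137\right) \left(- \frac{1}{494}\right) + \frac{11297}{44017} = \frac{15137}{494} + \frac{11297}{44017} = \frac{671866047}{21744398}$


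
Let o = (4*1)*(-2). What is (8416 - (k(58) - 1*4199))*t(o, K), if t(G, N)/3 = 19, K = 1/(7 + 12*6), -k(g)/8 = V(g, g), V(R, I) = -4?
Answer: 717231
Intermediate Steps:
o = -8 (o = 4*(-2) = -8)
k(g) = 32 (k(g) = -8*(-4) = 32)
K = 1/79 (K = 1/(7 + 72) = 1/79 ≈ 0.012658)
t(G, N) = 57 (t(G, N) = 3*19 = 57)
(8416 - (k(58) - 1*4199))*t(o, K) = (8416 - (32 - 1*4199))*57 = (8416 - (32 - 4199))*57 = (8416 - 1*(-4167))*57 = (8416 + 4167)*57 = 12583*57 = 717231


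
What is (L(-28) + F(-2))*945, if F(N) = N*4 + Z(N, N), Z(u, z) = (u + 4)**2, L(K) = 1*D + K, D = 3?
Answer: -27405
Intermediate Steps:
L(K) = 3 + K (L(K) = 1*3 + K = 3 + K)
Z(u, z) = (4 + u)**2
F(N) = (4 + N)**2 + 4*N (F(N) = N*4 + (4 + N)**2 = 4*N + (4 + N)**2 = (4 + N)**2 + 4*N)
(L(-28) + F(-2))*945 = ((3 - 28) + ((4 - 2)**2 + 4*(-2)))*945 = (-25 + (2**2 - 8))*945 = (-25 + (4 - 8))*945 = (-25 - 4)*945 = -29*945 = -27405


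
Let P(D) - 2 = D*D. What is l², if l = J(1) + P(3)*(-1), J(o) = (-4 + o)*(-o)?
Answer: 64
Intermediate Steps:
J(o) = -o*(-4 + o)
P(D) = 2 + D² (P(D) = 2 + D*D = 2 + D²)
l = -8 (l = 1*(4 - 1*1) + (2 + 3²)*(-1) = 1*(4 - 1) + (2 + 9)*(-1) = 1*3 + 11*(-1) = 3 - 11 = -8)
l² = (-8)² = 64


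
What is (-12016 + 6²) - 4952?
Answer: -16932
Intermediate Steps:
(-12016 + 6²) - 4952 = (-12016 + 36) - 4952 = -11980 - 4952 = -16932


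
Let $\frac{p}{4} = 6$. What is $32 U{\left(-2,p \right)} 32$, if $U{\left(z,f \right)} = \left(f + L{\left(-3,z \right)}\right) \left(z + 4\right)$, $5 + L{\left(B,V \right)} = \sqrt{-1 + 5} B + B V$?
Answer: $38912$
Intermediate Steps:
$L{\left(B,V \right)} = -5 + 2 B + B V$ ($L{\left(B,V \right)} = -5 + \left(\sqrt{-1 + 5} B + B V\right) = -5 + \left(\sqrt{4} B + B V\right) = -5 + \left(2 B + B V\right) = -5 + 2 B + B V$)
$p = 24$ ($p = 4 \cdot 6 = 24$)
$U{\left(z,f \right)} = \left(4 + z\right) \left(-11 + f - 3 z\right)$ ($U{\left(z,f \right)} = \left(f - \left(11 + 3 z\right)\right) \left(z + 4\right) = \left(f - \left(11 + 3 z\right)\right) \left(4 + z\right) = \left(-11 + f - 3 z\right) \left(4 + z\right) = \left(4 + z\right) \left(-11 + f - 3 z\right)$)
$32 U{\left(-2,p \right)} 32 = 32 \left(-44 - -46 - 3 \left(-2\right)^{2} + 4 \cdot 24 + 24 \left(-2\right)\right) 32 = 32 \left(-44 + 46 - 12 + 96 - 48\right) 32 = 32 \cdot 38 \cdot 32 = 1216 \cdot 32 = 38912$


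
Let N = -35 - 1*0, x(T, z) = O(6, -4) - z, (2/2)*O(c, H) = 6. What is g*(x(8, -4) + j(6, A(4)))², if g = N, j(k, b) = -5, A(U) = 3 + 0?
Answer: -875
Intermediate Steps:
A(U) = 3
O(c, H) = 6
x(T, z) = 6 - z
N = -35 (N = -35 + 0 = -35)
g = -35
g*(x(8, -4) + j(6, A(4)))² = -35*((6 - 1*(-4)) - 5)² = -35*((6 + 4) - 5)² = -35*(10 - 5)² = -35*5² = -35*25 = -875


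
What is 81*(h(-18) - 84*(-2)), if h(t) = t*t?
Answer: 39852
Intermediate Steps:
h(t) = t²
81*(h(-18) - 84*(-2)) = 81*((-18)² - 84*(-2)) = 81*(324 + 168) = 81*492 = 39852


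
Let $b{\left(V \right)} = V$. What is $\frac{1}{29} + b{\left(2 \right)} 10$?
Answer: $\frac{581}{29} \approx 20.034$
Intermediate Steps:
$\frac{1}{29} + b{\left(2 \right)} 10 = \frac{1}{29} + 2 \cdot 10 = \frac{1}{29} + 20 = \frac{581}{29}$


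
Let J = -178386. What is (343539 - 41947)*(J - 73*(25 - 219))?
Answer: -49528644608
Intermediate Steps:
(343539 - 41947)*(J - 73*(25 - 219)) = (343539 - 41947)*(-178386 - 73*(25 - 219)) = 301592*(-178386 - 73*(-194)) = 301592*(-178386 + 14162) = 301592*(-164224) = -49528644608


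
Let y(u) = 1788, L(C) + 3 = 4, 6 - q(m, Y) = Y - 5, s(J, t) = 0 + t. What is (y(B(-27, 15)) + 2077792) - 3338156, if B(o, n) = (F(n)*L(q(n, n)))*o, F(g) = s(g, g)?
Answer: -1258576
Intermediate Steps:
s(J, t) = t
q(m, Y) = 11 - Y (q(m, Y) = 6 - (Y - 5) = 6 - (-5 + Y) = 6 + (5 - Y) = 11 - Y)
F(g) = g
L(C) = 1 (L(C) = -3 + 4 = 1)
B(o, n) = n*o (B(o, n) = (n*1)*o = n*o)
(y(B(-27, 15)) + 2077792) - 3338156 = (1788 + 2077792) - 3338156 = 2079580 - 3338156 = -1258576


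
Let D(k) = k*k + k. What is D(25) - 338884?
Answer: -338234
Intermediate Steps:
D(k) = k + k**2 (D(k) = k**2 + k = k + k**2)
D(25) - 338884 = 25*(1 + 25) - 338884 = 25*26 - 338884 = 650 - 338884 = -338234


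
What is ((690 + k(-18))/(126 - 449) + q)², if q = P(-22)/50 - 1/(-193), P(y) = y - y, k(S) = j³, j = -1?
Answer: 17597083716/3886150921 ≈ 4.5282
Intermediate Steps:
k(S) = -1 (k(S) = (-1)³ = -1)
P(y) = 0
q = 1/193 (q = 0/50 - 1/(-193) = 0*(1/50) - 1*(-1/193) = 0 + 1/193 = 1/193 ≈ 0.0051813)
((690 + k(-18))/(126 - 449) + q)² = ((690 - 1)/(126 - 449) + 1/193)² = (689/(-323) + 1/193)² = (689*(-1/323) + 1/193)² = (-689/323 + 1/193)² = (-132654/62339)² = 17597083716/3886150921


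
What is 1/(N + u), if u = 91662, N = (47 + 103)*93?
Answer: 1/105612 ≈ 9.4686e-6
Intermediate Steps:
N = 13950 (N = 150*93 = 13950)
1/(N + u) = 1/(13950 + 91662) = 1/105612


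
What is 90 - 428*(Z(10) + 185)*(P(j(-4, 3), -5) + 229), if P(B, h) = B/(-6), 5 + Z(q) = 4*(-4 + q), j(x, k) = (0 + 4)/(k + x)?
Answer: -20052566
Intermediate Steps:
j(x, k) = 4/(k + x)
Z(q) = -21 + 4*q (Z(q) = -5 + 4*(-4 + q) = -5 + (-16 + 4*q) = -21 + 4*q)
P(B, h) = -B/6 (P(B, h) = B*(-1/6) = -B/6)
90 - 428*(Z(10) + 185)*(P(j(-4, 3), -5) + 229) = 90 - 428*((-21 + 4*10) + 185)*(-2/(3*(3 - 4)) + 229) = 90 - 428*((-21 + 40) + 185)*(-2/(3*(-1)) + 229) = 90 - 428*(19 + 185)*(-2*(-1)/3 + 229) = 90 - 87312*(-1/6*(-4) + 229) = 90 - 87312*(2/3 + 229) = 90 - 87312*689/3 = 90 - 428*46852 = 90 - 20052656 = -20052566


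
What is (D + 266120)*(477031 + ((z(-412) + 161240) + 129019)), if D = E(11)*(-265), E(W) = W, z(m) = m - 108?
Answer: 201817697850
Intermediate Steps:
z(m) = -108 + m
D = -2915 (D = 11*(-265) = -2915)
(D + 266120)*(477031 + ((z(-412) + 161240) + 129019)) = (-2915 + 266120)*(477031 + (((-108 - 412) + 161240) + 129019)) = 263205*(477031 + ((-520 + 161240) + 129019)) = 263205*(477031 + (160720 + 129019)) = 263205*(477031 + 289739) = 263205*766770 = 201817697850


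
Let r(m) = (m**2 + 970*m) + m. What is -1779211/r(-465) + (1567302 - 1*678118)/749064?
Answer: 931134669/106429510 ≈ 8.7488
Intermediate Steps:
r(m) = m**2 + 971*m
-1779211/r(-465) + (1567302 - 1*678118)/749064 = -1779211*(-1/(465*(971 - 465))) + (1567302 - 1*678118)/749064 = -1779211/((-465*506)) + (1567302 - 678118)*(1/749064) = -1779211/(-235290) + 889184*(1/749064) = -1779211*(-1/235290) + 111148/93633 = 77357/10230 + 111148/93633 = 931134669/106429510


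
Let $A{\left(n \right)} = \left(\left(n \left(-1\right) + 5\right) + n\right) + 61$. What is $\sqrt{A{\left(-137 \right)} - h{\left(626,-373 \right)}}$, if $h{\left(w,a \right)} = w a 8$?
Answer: $5 \sqrt{74722} \approx 1366.8$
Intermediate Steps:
$h{\left(w,a \right)} = 8 a w$ ($h{\left(w,a \right)} = a w 8 = 8 a w$)
$A{\left(n \right)} = 66$ ($A{\left(n \right)} = \left(\left(- n + 5\right) + n\right) + 61 = \left(\left(5 - n\right) + n\right) + 61 = 5 + 61 = 66$)
$\sqrt{A{\left(-137 \right)} - h{\left(626,-373 \right)}} = \sqrt{66 - 8 \left(-373\right) 626} = \sqrt{66 - -1867984} = \sqrt{66 + 1867984} = \sqrt{1868050} = 5 \sqrt{74722}$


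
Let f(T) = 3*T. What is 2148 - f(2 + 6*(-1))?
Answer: 2160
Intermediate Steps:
2148 - f(2 + 6*(-1)) = 2148 - 3*(2 + 6*(-1)) = 2148 - 3*(2 - 6) = 2148 - 3*(-4) = 2148 - 1*(-12) = 2148 + 12 = 2160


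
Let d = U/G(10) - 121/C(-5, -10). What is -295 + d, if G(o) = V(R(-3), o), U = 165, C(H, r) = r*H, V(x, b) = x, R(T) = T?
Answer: -17621/50 ≈ -352.42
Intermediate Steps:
C(H, r) = H*r
G(o) = -3
d = -2871/50 (d = 165/(-3) - 121/((-5*(-10))) = 165*(-1/3) - 121/50 = -55 - 121*1/50 = -55 - 121/50 = -2871/50 ≈ -57.420)
-295 + d = -295 - 2871/50 = -17621/50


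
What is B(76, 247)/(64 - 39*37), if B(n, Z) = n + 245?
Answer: -321/1379 ≈ -0.23278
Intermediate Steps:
B(n, Z) = 245 + n
B(76, 247)/(64 - 39*37) = (245 + 76)/(64 - 39*37) = 321/(64 - 1443) = 321/(-1379) = 321*(-1/1379) = -321/1379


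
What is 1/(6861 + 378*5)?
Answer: 1/8751 ≈ 0.00011427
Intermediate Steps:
1/(6861 + 378*5) = 1/(6861 + 1890) = 1/8751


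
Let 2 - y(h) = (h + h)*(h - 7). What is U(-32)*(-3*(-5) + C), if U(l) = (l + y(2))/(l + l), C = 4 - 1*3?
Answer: 5/2 ≈ 2.5000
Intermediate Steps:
y(h) = 2 - 2*h*(-7 + h) (y(h) = 2 - (h + h)*(h - 7) = 2 - 2*h*(-7 + h))
C = 1 (C = 4 - 3 = 1)
U(l) = (22 + l)/(2*l) (U(l) = (l + (2 - 2*2² + 14*2))/(l + l) = (l + (2 - 2*4 + 28))/((2*l)) = (l + (2 - 8 + 28))*(1/(2*l)) = (l + 22)*(1/(2*l)) = (22 + l)*(1/(2*l)) = (22 + l)/(2*l))
U(-32)*(-3*(-5) + C) = ((½)*(22 - 32)/(-32))*(-3*(-5) + 1) = ((½)*(-1/32)*(-10))*(15 + 1) = (5/32)*16 = 5/2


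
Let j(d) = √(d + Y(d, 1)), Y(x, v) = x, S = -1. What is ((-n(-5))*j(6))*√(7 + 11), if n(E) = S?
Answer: 6*√6 ≈ 14.697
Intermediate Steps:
j(d) = √2*√d (j(d) = √(d + d) = √(2*d) = √2*√d)
n(E) = -1
((-n(-5))*j(6))*√(7 + 11) = ((-1*(-1))*(√2*√6))*√(7 + 11) = (1*(2*√3))*√18 = (2*√3)*(3*√2) = 6*√6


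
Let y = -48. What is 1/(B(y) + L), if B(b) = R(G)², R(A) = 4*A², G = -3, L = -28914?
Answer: -1/27618 ≈ -3.6208e-5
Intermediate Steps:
B(b) = 1296 (B(b) = (4*(-3)²)² = (4*9)² = 36² = 1296)
1/(B(y) + L) = 1/(1296 - 28914) = 1/(-27618) = -1/27618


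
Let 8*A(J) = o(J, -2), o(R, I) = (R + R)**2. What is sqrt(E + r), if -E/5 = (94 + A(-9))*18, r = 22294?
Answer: sqrt(10189) ≈ 100.94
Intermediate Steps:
o(R, I) = 4*R**2 (o(R, I) = (2*R)**2 = 4*R**2)
A(J) = J**2/2 (A(J) = (4*J**2)/8 = J**2/2)
E = -12105 (E = -5*(94 + (1/2)*(-9)**2)*18 = -5*(94 + (1/2)*81)*18 = -5*(94 + 81/2)*18 = -1345*18/2 = -5*2421 = -12105)
sqrt(E + r) = sqrt(-12105 + 22294) = sqrt(10189)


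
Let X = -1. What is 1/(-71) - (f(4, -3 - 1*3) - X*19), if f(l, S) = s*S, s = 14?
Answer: 4614/71 ≈ 64.986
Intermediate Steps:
f(l, S) = 14*S
1/(-71) - (f(4, -3 - 1*3) - X*19) = 1/(-71) - (14*(-3 - 1*3) - (-1)*19) = -1/71 - (14*(-3 - 3) - 1*(-19)) = -1/71 - (14*(-6) + 19) = -1/71 - (-84 + 19) = -1/71 - 1*(-65) = -1/71 + 65 = 4614/71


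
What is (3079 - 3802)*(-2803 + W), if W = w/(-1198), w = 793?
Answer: 2428403001/1198 ≈ 2.0270e+6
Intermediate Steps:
W = -793/1198 (W = 793/(-1198) = 793*(-1/1198) = -793/1198 ≈ -0.66194)
(3079 - 3802)*(-2803 + W) = (3079 - 3802)*(-2803 - 793/1198) = -723*(-3358787/1198) = 2428403001/1198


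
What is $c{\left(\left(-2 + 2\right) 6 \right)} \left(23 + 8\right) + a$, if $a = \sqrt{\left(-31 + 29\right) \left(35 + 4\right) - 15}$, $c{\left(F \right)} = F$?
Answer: $i \sqrt{93} \approx 9.6436 i$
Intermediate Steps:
$a = i \sqrt{93}$ ($a = \sqrt{\left(-2\right) 39 - 15} = \sqrt{-78 - 15} = \sqrt{-93} = i \sqrt{93} \approx 9.6436 i$)
$c{\left(\left(-2 + 2\right) 6 \right)} \left(23 + 8\right) + a = \left(-2 + 2\right) 6 \left(23 + 8\right) + i \sqrt{93} = 0 \cdot 6 \cdot 31 + i \sqrt{93} = 0 \cdot 31 + i \sqrt{93} = 0 + i \sqrt{93} = i \sqrt{93}$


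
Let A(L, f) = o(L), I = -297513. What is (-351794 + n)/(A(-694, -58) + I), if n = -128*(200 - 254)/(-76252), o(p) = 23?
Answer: 670625075/567105187 ≈ 1.1825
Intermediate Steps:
A(L, f) = 23
n = -1728/19063 (n = -128*(-54)*(-1/76252) = 6912*(-1/76252) = -1728/19063 ≈ -0.090647)
(-351794 + n)/(A(-694, -58) + I) = (-351794 - 1728/19063)/(23 - 297513) = -6706250750/19063/(-297490) = -6706250750/19063*(-1/297490) = 670625075/567105187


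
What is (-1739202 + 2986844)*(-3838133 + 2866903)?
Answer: -1211747339660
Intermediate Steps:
(-1739202 + 2986844)*(-3838133 + 2866903) = 1247642*(-971230) = -1211747339660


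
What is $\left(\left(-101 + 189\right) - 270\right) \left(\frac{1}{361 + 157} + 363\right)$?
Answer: $- \frac{2444455}{37} \approx -66066.0$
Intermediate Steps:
$\left(\left(-101 + 189\right) - 270\right) \left(\frac{1}{361 + 157} + 363\right) = \left(88 - 270\right) \left(\frac{1}{518} + 363\right) = - 182 \left(\frac{1}{518} + 363\right) = \left(-182\right) \frac{188035}{518} = - \frac{2444455}{37}$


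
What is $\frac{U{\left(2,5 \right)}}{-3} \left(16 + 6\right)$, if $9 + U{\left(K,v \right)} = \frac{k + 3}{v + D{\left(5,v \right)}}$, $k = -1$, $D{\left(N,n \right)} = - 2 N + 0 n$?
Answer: $\frac{1034}{15} \approx 68.933$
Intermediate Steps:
$D{\left(N,n \right)} = - 2 N$ ($D{\left(N,n \right)} = - 2 N + 0 = - 2 N$)
$U{\left(K,v \right)} = -9 + \frac{2}{-10 + v}$ ($U{\left(K,v \right)} = -9 + \frac{-1 + 3}{v - 10} = -9 + \frac{2}{v - 10} = -9 + \frac{2}{-10 + v}$)
$\frac{U{\left(2,5 \right)}}{-3} \left(16 + 6\right) = \frac{\frac{1}{-10 + 5} \left(92 - 45\right)}{-3} \left(16 + 6\right) = \frac{92 - 45}{-5} \left(- \frac{1}{3}\right) 22 = \left(- \frac{1}{5}\right) 47 \left(- \frac{1}{3}\right) 22 = \left(- \frac{47}{5}\right) \left(- \frac{1}{3}\right) 22 = \frac{47}{15} \cdot 22 = \frac{1034}{15}$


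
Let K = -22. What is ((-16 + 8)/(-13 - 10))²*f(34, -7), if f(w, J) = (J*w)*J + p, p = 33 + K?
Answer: 107328/529 ≈ 202.89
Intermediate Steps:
p = 11 (p = 33 - 22 = 11)
f(w, J) = 11 + w*J² (f(w, J) = (J*w)*J + 11 = w*J² + 11 = 11 + w*J²)
((-16 + 8)/(-13 - 10))²*f(34, -7) = ((-16 + 8)/(-13 - 10))²*(11 + 34*(-7)²) = (-8/(-23))²*(11 + 34*49) = (-8*(-1/23))²*(11 + 1666) = (8/23)²*1677 = (64/529)*1677 = 107328/529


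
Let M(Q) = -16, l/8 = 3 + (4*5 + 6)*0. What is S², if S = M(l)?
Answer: 256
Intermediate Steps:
l = 24 (l = 8*(3 + (4*5 + 6)*0) = 8*(3 + (20 + 6)*0) = 8*(3 + 26*0) = 8*(3 + 0) = 8*3 = 24)
S = -16
S² = (-16)² = 256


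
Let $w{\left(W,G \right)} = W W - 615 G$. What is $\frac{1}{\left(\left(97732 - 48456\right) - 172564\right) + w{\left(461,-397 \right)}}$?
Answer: $\frac{1}{333388} \approx 2.9995 \cdot 10^{-6}$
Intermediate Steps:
$w{\left(W,G \right)} = W^{2} - 615 G$
$\frac{1}{\left(\left(97732 - 48456\right) - 172564\right) + w{\left(461,-397 \right)}} = \frac{1}{\left(\left(97732 - 48456\right) - 172564\right) + \left(461^{2} - -244155\right)} = \frac{1}{\left(49276 - 172564\right) + \left(212521 + 244155\right)} = \frac{1}{-123288 + 456676} = \frac{1}{333388}$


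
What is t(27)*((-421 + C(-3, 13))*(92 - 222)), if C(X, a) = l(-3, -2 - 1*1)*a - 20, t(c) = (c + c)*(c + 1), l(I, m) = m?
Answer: 94348800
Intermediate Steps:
t(c) = 2*c*(1 + c) (t(c) = (2*c)*(1 + c) = 2*c*(1 + c))
C(X, a) = -20 - 3*a (C(X, a) = (-2 - 1*1)*a - 20 = (-2 - 1)*a - 20 = -3*a - 20 = -20 - 3*a)
t(27)*((-421 + C(-3, 13))*(92 - 222)) = (2*27*(1 + 27))*((-421 + (-20 - 3*13))*(92 - 222)) = (2*27*28)*((-421 + (-20 - 39))*(-130)) = 1512*((-421 - 59)*(-130)) = 1512*(-480*(-130)) = 1512*62400 = 94348800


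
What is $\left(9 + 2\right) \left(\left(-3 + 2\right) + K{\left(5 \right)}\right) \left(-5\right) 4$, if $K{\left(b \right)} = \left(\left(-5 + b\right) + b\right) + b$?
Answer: $-1980$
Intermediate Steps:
$K{\left(b \right)} = -5 + 3 b$ ($K{\left(b \right)} = \left(-5 + 2 b\right) + b = -5 + 3 b$)
$\left(9 + 2\right) \left(\left(-3 + 2\right) + K{\left(5 \right)}\right) \left(-5\right) 4 = \left(9 + 2\right) \left(\left(-3 + 2\right) + \left(-5 + 3 \cdot 5\right)\right) \left(-5\right) 4 = 11 \left(-1 + \left(-5 + 15\right)\right) \left(-5\right) 4 = 11 \left(-1 + 10\right) \left(-5\right) 4 = 11 \cdot 9 \left(-5\right) 4 = 99 \left(-5\right) 4 = \left(-495\right) 4 = -1980$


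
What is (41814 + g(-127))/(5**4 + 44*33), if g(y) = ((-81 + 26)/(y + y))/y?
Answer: 1348835957/66999866 ≈ 20.132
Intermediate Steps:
g(y) = -55/(2*y**2) (g(y) = (-55*1/(2*y))/y = (-55/(2*y))/y = -55/(2*y**2))
(41814 + g(-127))/(5**4 + 44*33) = (41814 - 55/2/(-127)**2)/(5**4 + 44*33) = (41814 - 55/2*1/16129)/(625 + 1452) = (41814 - 55/32258)/2077 = (1348835957/32258)*(1/2077) = 1348835957/66999866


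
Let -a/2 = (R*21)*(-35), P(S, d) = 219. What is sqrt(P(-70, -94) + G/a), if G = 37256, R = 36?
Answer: sqrt(21800130)/315 ≈ 14.822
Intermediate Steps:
a = 52920 (a = -2*36*21*(-35) = -1512*(-35) = -2*(-26460) = 52920)
sqrt(P(-70, -94) + G/a) = sqrt(219 + 37256/52920) = sqrt(219 + 37256*(1/52920)) = sqrt(219 + 4657/6615) = sqrt(1453342/6615) = sqrt(21800130)/315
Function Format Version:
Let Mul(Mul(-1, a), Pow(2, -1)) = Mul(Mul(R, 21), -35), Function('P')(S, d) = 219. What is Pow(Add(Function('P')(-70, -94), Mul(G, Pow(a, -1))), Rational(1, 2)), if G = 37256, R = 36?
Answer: Mul(Rational(1, 315), Pow(21800130, Rational(1, 2))) ≈ 14.822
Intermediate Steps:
a = 52920 (a = Mul(-2, Mul(Mul(36, 21), -35)) = Mul(-2, Mul(756, -35)) = Mul(-2, -26460) = 52920)
Pow(Add(Function('P')(-70, -94), Mul(G, Pow(a, -1))), Rational(1, 2)) = Pow(Add(219, Mul(37256, Pow(52920, -1))), Rational(1, 2)) = Pow(Add(219, Mul(37256, Rational(1, 52920))), Rational(1, 2)) = Pow(Add(219, Rational(4657, 6615)), Rational(1, 2)) = Pow(Rational(1453342, 6615), Rational(1, 2)) = Mul(Rational(1, 315), Pow(21800130, Rational(1, 2)))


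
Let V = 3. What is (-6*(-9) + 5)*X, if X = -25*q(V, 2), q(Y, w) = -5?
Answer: 7375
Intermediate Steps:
X = 125 (X = -25*(-5) = 125)
(-6*(-9) + 5)*X = (-6*(-9) + 5)*125 = (54 + 5)*125 = 59*125 = 7375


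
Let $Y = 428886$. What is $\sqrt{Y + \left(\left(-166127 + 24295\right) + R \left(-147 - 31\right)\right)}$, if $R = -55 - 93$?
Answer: $3 \sqrt{34822} \approx 559.82$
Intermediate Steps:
$R = -148$ ($R = -55 - 93 = -148$)
$\sqrt{Y + \left(\left(-166127 + 24295\right) + R \left(-147 - 31\right)\right)} = \sqrt{428886 - \left(141832 + 148 \left(-147 - 31\right)\right)} = \sqrt{428886 - 115488} = \sqrt{313398} = 3 \sqrt{34822}$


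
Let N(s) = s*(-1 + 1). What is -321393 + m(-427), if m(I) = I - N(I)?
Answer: -321820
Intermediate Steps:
N(s) = 0 (N(s) = s*0 = 0)
m(I) = I (m(I) = I - 1*0 = I + 0 = I)
-321393 + m(-427) = -321393 - 427 = -321820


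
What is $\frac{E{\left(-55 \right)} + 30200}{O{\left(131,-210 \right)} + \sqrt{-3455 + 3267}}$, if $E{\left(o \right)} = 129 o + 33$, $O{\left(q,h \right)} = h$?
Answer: $- \frac{1214745}{11072} - \frac{11569 i \sqrt{47}}{11072} \approx -109.71 - 7.1634 i$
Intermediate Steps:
$E{\left(o \right)} = 33 + 129 o$
$\frac{E{\left(-55 \right)} + 30200}{O{\left(131,-210 \right)} + \sqrt{-3455 + 3267}} = \frac{\left(33 + 129 \left(-55\right)\right) + 30200}{-210 + \sqrt{-3455 + 3267}} = \frac{\left(33 - 7095\right) + 30200}{-210 + \sqrt{-188}} = \frac{-7062 + 30200}{-210 + 2 i \sqrt{47}} = \frac{23138}{-210 + 2 i \sqrt{47}}$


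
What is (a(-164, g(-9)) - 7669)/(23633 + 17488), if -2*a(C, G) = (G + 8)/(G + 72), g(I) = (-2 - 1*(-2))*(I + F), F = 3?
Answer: -138043/740178 ≈ -0.18650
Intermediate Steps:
g(I) = 0 (g(I) = (-2 - 1*(-2))*(I + 3) = (-2 + 2)*(3 + I) = 0*(3 + I) = 0)
a(C, G) = -(8 + G)/(2*(72 + G)) (a(C, G) = -(G + 8)/(2*(G + 72)) = -(8 + G)/(2*(72 + G)))
(a(-164, g(-9)) - 7669)/(23633 + 17488) = ((-8 - 1*0)/(2*(72 + 0)) - 7669)/(23633 + 17488) = ((½)*(-8 + 0)/72 - 7669)/41121 = ((½)*(1/72)*(-8) - 7669)*(1/41121) = (-1/18 - 7669)*(1/41121) = -138043/18*1/41121 = -138043/740178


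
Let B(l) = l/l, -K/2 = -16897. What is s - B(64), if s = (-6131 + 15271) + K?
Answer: 42933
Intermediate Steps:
K = 33794 (K = -2*(-16897) = 33794)
B(l) = 1
s = 42934 (s = (-6131 + 15271) + 33794 = 9140 + 33794 = 42934)
s - B(64) = 42934 - 1*1 = 42934 - 1 = 42933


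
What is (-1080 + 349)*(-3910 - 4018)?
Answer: 5795368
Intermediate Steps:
(-1080 + 349)*(-3910 - 4018) = -731*(-7928) = 5795368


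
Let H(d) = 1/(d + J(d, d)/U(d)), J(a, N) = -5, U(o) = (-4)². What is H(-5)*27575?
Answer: -88240/17 ≈ -5190.6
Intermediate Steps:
U(o) = 16
H(d) = 1/(-5/16 + d) (H(d) = 1/(d - 5/16) = 1/(-5/16 + d))
H(-5)*27575 = (16/(-5 + 16*(-5)))*27575 = (16/(-5 - 80))*27575 = (16/(-85))*27575 = (16*(-1/85))*27575 = -16/85*27575 = -88240/17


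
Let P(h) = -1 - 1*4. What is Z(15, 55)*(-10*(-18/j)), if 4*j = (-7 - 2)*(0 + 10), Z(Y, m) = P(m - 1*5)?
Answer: 40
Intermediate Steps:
P(h) = -5 (P(h) = -1 - 4 = -5)
Z(Y, m) = -5
j = -45/2 (j = ((-7 - 2)*(0 + 10))/4 = (-9*10)/4 = (¼)*(-90) = -45/2 ≈ -22.500)
Z(15, 55)*(-10*(-18/j)) = -(-50)/((-45/2/(-18))) = -(-50)/((-45/2*(-1/18))) = -(-50)/5/4 = -(-50)*4/5 = -5*(-8) = 40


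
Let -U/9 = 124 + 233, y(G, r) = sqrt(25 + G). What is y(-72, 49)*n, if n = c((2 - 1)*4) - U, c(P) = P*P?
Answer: 3229*I*sqrt(47) ≈ 22137.0*I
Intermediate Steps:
c(P) = P**2
U = -3213 (U = -9*(124 + 233) = -9*357 = -3213)
n = 3229 (n = ((2 - 1)*4)**2 - 1*(-3213) = (1*4)**2 + 3213 = 4**2 + 3213 = 16 + 3213 = 3229)
y(-72, 49)*n = sqrt(25 - 72)*3229 = sqrt(-47)*3229 = (I*sqrt(47))*3229 = 3229*I*sqrt(47)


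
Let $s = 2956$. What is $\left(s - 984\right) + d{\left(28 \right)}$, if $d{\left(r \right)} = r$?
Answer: $2000$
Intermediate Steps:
$\left(s - 984\right) + d{\left(28 \right)} = \left(2956 - 984\right) + 28 = 1972 + 28 = 2000$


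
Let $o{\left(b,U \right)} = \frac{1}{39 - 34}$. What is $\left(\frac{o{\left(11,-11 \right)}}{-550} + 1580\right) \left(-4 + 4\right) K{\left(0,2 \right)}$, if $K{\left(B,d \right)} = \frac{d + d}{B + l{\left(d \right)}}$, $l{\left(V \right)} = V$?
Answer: $0$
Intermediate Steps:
$K{\left(B,d \right)} = \frac{2 d}{B + d}$ ($K{\left(B,d \right)} = \frac{d + d}{B + d} = \frac{2 d}{B + d}$)
$o{\left(b,U \right)} = \frac{1}{5}$
$\left(\frac{o{\left(11,-11 \right)}}{-550} + 1580\right) \left(-4 + 4\right) K{\left(0,2 \right)} = \left(\frac{1}{5 \left(-550\right)} + 1580\right) \left(-4 + 4\right) 2 \cdot 2 \frac{1}{0 + 2} = \left(\frac{1}{5} \left(- \frac{1}{550}\right) + 1580\right) 0 \cdot 2 \cdot 2 \cdot \frac{1}{2} = \left(- \frac{1}{2750} + 1580\right) 0 \cdot 2 \cdot 2 \cdot \frac{1}{2} = \frac{4344999 \cdot 0 \cdot 2}{2750} = \frac{4344999}{2750} \cdot 0 = 0$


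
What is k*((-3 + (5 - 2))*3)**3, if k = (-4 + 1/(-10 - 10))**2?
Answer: 0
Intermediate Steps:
k = 6561/400 (k = (-4 + 1/(-20))**2 = (-4 - 1/20)**2 = (-81/20)**2 = 6561/400 ≈ 16.402)
k*((-3 + (5 - 2))*3)**3 = 6561*((-3 + (5 - 2))*3)**3/400 = 6561*((-3 + 3)*3)**3/400 = 6561*(0*3)**3/400 = (6561/400)*0**3 = (6561/400)*0 = 0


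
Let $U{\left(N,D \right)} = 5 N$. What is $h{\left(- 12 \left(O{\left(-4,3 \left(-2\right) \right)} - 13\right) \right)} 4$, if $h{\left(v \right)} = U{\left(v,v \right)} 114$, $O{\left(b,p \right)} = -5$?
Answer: $492480$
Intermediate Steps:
$h{\left(v \right)} = 570 v$ ($h{\left(v \right)} = 5 v 114 = 570 v$)
$h{\left(- 12 \left(O{\left(-4,3 \left(-2\right) \right)} - 13\right) \right)} 4 = 570 \left(- 12 \left(-5 - 13\right)\right) 4 = 570 \left(\left(-12\right) \left(-18\right)\right) 4 = 570 \cdot 216 \cdot 4 = 123120 \cdot 4 = 492480$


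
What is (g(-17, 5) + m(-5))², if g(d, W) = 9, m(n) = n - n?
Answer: 81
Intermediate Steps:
m(n) = 0
(g(-17, 5) + m(-5))² = (9 + 0)² = 9² = 81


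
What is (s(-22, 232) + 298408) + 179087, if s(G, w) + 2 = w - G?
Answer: 477747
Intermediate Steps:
s(G, w) = -2 + w - G (s(G, w) = -2 + (w - G) = -2 + w - G)
(s(-22, 232) + 298408) + 179087 = ((-2 + 232 - 1*(-22)) + 298408) + 179087 = ((-2 + 232 + 22) + 298408) + 179087 = (252 + 298408) + 179087 = 298660 + 179087 = 477747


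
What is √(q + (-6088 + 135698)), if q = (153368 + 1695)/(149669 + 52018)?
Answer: √5272260968233371/201687 ≈ 360.02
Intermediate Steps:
q = 155063/201687 ≈ 0.76883
√(q + (-6088 + 135698)) = √(155063/201687 + (-6088 + 135698)) = √(155063/201687 + 129610) = √(26140807133/201687) = √5272260968233371/201687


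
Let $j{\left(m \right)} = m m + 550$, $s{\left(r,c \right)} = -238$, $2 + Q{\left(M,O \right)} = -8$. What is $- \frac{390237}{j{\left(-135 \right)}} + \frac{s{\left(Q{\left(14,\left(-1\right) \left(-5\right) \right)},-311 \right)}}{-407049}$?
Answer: $- \frac{158841112163}{7642344975} \approx -20.784$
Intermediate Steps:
$Q{\left(M,O \right)} = -10$ ($Q{\left(M,O \right)} = -2 - 8 = -10$)
$j{\left(m \right)} = 550 + m^{2}$ ($j{\left(m \right)} = m^{2} + 550 = 550 + m^{2}$)
$- \frac{390237}{j{\left(-135 \right)}} + \frac{s{\left(Q{\left(14,\left(-1\right) \left(-5\right) \right)},-311 \right)}}{-407049} = - \frac{390237}{550 + \left(-135\right)^{2}} - \frac{238}{-407049} = - \frac{390237}{550 + 18225} - - \frac{238}{407049} = - \frac{390237}{18775} + \frac{238}{407049} = - \frac{158841112163}{7642344975}$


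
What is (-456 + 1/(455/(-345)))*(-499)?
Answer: 20740935/91 ≈ 2.2792e+5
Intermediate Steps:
(-456 + 1/(455/(-345)))*(-499) = (-456 + 1/(455*(-1/345)))*(-499) = (-456 + 1/(-91/69))*(-499) = (-456 - 69/91)*(-499) = -41565/91*(-499) = 20740935/91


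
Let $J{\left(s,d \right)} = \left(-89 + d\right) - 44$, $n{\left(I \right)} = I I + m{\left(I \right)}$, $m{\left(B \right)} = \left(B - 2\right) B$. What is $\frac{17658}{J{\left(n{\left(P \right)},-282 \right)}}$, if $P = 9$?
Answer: $- \frac{17658}{415} \approx -42.549$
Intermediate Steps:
$m{\left(B \right)} = B \left(-2 + B\right)$ ($m{\left(B \right)} = \left(-2 + B\right) B = B \left(-2 + B\right)$)
$n{\left(I \right)} = I^{2} + I \left(-2 + I\right)$ ($n{\left(I \right)} = I I + I \left(-2 + I\right) = I^{2} + I \left(-2 + I\right)$)
$J{\left(s,d \right)} = -133 + d$
$\frac{17658}{J{\left(n{\left(P \right)},-282 \right)}} = \frac{17658}{-133 - 282} = \frac{17658}{-415} = 17658 \left(- \frac{1}{415}\right) = - \frac{17658}{415}$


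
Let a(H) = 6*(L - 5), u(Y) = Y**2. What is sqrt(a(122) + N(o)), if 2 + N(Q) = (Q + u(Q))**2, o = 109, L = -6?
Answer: 4*sqrt(8985002) ≈ 11990.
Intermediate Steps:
a(H) = -66 (a(H) = 6*(-6 - 5) = 6*(-11) = -66)
N(Q) = -2 + (Q + Q**2)**2
sqrt(a(122) + N(o)) = sqrt(-66 + (-2 + 109**2*(1 + 109)**2)) = sqrt(-66 + (-2 + 11881*110**2)) = sqrt(-66 + (-2 + 11881*12100)) = sqrt(-66 + (-2 + 143760100)) = sqrt(-66 + 143760098) = sqrt(143760032) = 4*sqrt(8985002)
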